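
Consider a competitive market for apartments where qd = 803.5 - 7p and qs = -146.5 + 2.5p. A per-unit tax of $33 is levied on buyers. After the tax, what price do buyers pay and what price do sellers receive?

Pre-tax equilibrium: p* = 100, q* = 103.5.
Tax on buyers shifts demand to qd = 803.5 − 7(p + 33) = 572.5 - 7p.
572.5 - 7p = -146.5 + 2.5p gives seller price ps = 1438/19; buyers pay pb = 1438/19 + 33 = 2065/19.
New quantity: q = 803.5 − 7(2065/19) = 1623/38.

Buyers pay 2065/19, sellers receive 1438/19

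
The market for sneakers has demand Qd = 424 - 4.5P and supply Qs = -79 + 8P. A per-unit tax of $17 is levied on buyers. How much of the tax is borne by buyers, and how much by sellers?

Pre-tax equilibrium: P* = 40.24, Q* = 242.92.
Tax on buyers shifts demand to Qd = 424 − 4.5(P + 17) = 347.5 - 4.5P.
347.5 - 4.5P = -79 + 8P gives seller price Ps = 34.12; buyers pay Pb = 34.12 + 17 = 51.12.
New quantity: Q = 424 − 4.5(51.12) = 193.96.
Buyer burden = 51.12 − 40.24 = 10.88; seller burden = 40.24 − 34.12 = 6.12.

Buyers bear $10.88, sellers bear $6.12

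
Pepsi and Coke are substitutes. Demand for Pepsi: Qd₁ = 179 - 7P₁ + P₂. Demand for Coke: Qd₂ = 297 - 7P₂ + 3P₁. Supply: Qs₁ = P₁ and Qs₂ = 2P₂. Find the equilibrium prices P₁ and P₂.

P₁ = 636/23, P₂ = 971/23

Market 1: 179 - 7P₁ + P₂ = P₁ → 8P₁ - P₂ = 179.
Market 2: 9P₂ - 3P₁ = 297.
Eliminating P₂: 9×(1) + 1×(2) gives 69P₁ = 1908, so P₁ = 636/23.
Back-substitute into (2): P₂ = (297 + 3×636/23) / 9 = 971/23.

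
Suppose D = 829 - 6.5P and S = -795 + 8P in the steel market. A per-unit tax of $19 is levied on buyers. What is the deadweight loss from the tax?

Pre-tax equilibrium: P* = 112, Q* = 101.
Tax on buyers shifts demand to D = 829 − 6.5(P + 19) = 705.5 - 6.5P.
705.5 - 6.5P = -795 + 8P gives seller price Ps = 3001/29; buyers pay Pb = 3001/29 + 19 = 3552/29.
New quantity: Q = 829 − 6.5(3552/29) = 953/29.
DWL = ½ × 19 × (101 − 953/29) = 18772/29.

Deadweight loss = 18772/29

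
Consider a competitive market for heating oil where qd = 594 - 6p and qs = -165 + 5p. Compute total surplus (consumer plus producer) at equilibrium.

Total surplus = 5940

Equilibrium: 594 - 6p = -165 + 5p gives p* = 69, q* = 180.
Demand choke price: p = 99; supply starts at p = 33.
CS = ½(99 − 69)(180) = 2700; PS = ½(69 − 33)(180) = 3240.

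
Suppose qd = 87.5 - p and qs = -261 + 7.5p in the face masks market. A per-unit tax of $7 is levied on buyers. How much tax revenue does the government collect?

Pre-tax equilibrium: p* = 41, q* = 46.5.
Tax on buyers shifts demand to qd = 87.5 − 1(p + 7) = 80.5 - p.
80.5 - p = -261 + 7.5p gives seller price ps = 683/17; buyers pay pb = 683/17 + 7 = 802/17.
New quantity: q = 87.5 − 1(802/17) = 1371/34.
Revenue = 7 × 1371/34 = 9597/34.

Tax revenue = 9597/34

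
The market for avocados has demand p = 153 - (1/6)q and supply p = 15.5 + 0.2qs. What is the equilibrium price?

Set the two price expressions equal: 153 - (1/6)q = 15.5 + 0.2q.
137.5 = (11/30)q, so q* = 375.
p* = 153 − (1/6)(375) = 90.5.

p* = 90.5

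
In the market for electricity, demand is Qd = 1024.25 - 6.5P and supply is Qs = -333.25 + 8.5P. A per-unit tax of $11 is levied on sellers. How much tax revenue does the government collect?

Pre-tax equilibrium: P* = 90.5, Q* = 436.
Tax on sellers shifts supply to Qs = -333.25 + 8.5(P − 11) = -426.75 + 8.5P.
1024.25 - 6.5P = -426.75 + 8.5P gives buyer price Pb = 1451/15; sellers receive Ps = 1451/15 − 11 = 1286/15.
New quantity: Q = 1024.25 − 6.5(1451/15) = 23729/60.
Revenue = 11 × 23729/60 = 261019/60.

Tax revenue = 261019/60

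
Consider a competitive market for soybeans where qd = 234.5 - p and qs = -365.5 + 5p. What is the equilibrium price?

p* = 100

Set qd = qs: 234.5 - p = -365.5 + 5p.
600 = 6p, so p* = 100.
q* = 234.5 − 1(100) = 134.5.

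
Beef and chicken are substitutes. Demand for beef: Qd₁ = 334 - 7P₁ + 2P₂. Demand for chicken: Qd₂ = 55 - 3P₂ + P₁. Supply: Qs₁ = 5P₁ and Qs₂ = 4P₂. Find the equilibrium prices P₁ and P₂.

P₁ = 1224/41, P₂ = 497/41

Market 1: 334 - 7P₁ + 2P₂ = 5P₁ → 12P₁ - 2P₂ = 334.
Market 2: 7P₂ - P₁ = 55.
Eliminating P₂: 7×(1) + 2×(2) gives 82P₁ = 2448, so P₁ = 1224/41.
Back-substitute into (2): P₂ = (55 + 1×1224/41) / 7 = 497/41.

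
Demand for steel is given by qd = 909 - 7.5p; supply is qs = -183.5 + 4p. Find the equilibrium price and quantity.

p* = 95, q* = 196.5

Set qd = qs: 909 - 7.5p = -183.5 + 4p.
1092.5 = 11.5p, so p* = 95.
q* = 909 − 7.5(95) = 196.5.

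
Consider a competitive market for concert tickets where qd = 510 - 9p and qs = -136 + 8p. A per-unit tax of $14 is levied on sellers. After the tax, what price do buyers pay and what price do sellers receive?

Pre-tax equilibrium: p* = 38, q* = 168.
Tax on sellers shifts supply to qs = -136 + 8(p − 14) = -248 + 8p.
510 - 9p = -248 + 8p gives buyer price pb = 758/17; sellers receive ps = 758/17 − 14 = 520/17.
New quantity: q = 510 − 9(758/17) = 1848/17.

Buyers pay 758/17, sellers receive 520/17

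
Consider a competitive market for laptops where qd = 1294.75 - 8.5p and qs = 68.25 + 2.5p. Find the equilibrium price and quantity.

Set qd = qs: 1294.75 - 8.5p = 68.25 + 2.5p.
1226.5 = 11p, so p* = 111.5.
q* = 1294.75 − 8.5(111.5) = 347.

p* = 111.5, q* = 347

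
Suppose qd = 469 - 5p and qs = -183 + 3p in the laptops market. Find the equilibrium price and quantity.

Set qd = qs: 469 - 5p = -183 + 3p.
652 = 8p, so p* = 81.5.
q* = 469 − 5(81.5) = 61.5.

p* = 81.5, q* = 61.5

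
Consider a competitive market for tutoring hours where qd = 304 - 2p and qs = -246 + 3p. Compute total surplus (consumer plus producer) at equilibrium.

Equilibrium: 304 - 2p = -246 + 3p gives p* = 110, q* = 84.
Demand choke price: p = 152; supply starts at p = 82.
CS = ½(152 − 110)(84) = 1764; PS = ½(110 − 82)(84) = 1176.

Total surplus = 2940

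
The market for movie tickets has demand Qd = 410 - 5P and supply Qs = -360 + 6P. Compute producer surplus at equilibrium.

Equilibrium: 410 - 5P = -360 + 6P gives P* = 70, Q* = 60.
Supply starts at P = 60 (where Qs = 0).
PS = ½(70 − 60)(60) = 300.

Producer surplus = 300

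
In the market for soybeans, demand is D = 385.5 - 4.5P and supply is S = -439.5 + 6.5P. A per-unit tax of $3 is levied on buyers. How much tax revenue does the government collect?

Tax revenue = 5283/44

Pre-tax equilibrium: P* = 75, Q* = 48.
Tax on buyers shifts demand to D = 385.5 − 4.5(P + 3) = 372 - 4.5P.
372 - 4.5P = -439.5 + 6.5P gives seller price Ps = 1623/22; buyers pay Pb = 1623/22 + 3 = 1689/22.
New quantity: Q = 385.5 − 4.5(1689/22) = 1761/44.
Revenue = 3 × 1761/44 = 5283/44.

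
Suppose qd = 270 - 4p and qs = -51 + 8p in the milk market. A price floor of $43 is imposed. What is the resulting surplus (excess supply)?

Surplus = 195

Equilibrium price would be p* = 26.75, so the floor at 43 binds.
At p = 43: qd = 98, qs = 293.
Surplus = 293 − 98 = 195.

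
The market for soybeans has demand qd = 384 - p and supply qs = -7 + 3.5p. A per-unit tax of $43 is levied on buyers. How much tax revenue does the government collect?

Tax revenue = 34013/3

Pre-tax equilibrium: p* = 782/9, q* = 2674/9.
Tax on buyers shifts demand to qd = 384 − 1(p + 43) = 341 - p.
341 - p = -7 + 3.5p gives seller price ps = 232/3; buyers pay pb = 232/3 + 43 = 361/3.
New quantity: q = 384 − 1(361/3) = 791/3.
Revenue = 43 × 791/3 = 34013/3.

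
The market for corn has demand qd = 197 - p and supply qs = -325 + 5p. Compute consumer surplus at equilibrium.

Equilibrium: 197 - p = -325 + 5p gives p* = 87, q* = 110.
Demand choke price (qd = 0): p = 197.
CS = ½(197 − 87)(110) = 6050.

Consumer surplus = 6050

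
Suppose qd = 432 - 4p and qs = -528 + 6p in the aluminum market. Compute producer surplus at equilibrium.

Producer surplus = 192

Equilibrium: 432 - 4p = -528 + 6p gives p* = 96, q* = 48.
Supply starts at p = 88 (where qs = 0).
PS = ½(96 − 88)(48) = 192.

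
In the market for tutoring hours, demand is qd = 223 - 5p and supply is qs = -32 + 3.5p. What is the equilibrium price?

Set qd = qs: 223 - 5p = -32 + 3.5p.
255 = 8.5p, so p* = 30.
q* = 223 − 5(30) = 73.

p* = 30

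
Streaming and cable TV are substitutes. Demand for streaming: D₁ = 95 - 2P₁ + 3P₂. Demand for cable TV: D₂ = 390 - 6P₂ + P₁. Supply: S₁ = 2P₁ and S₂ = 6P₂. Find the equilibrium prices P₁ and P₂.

P₁ = 154/3, P₂ = 331/9

Market 1: 95 - 2P₁ + 3P₂ = 2P₁ → 4P₁ - 3P₂ = 95.
Market 2: 12P₂ - P₁ = 390.
Eliminating P₂: 12×(1) + 3×(2) gives 45P₁ = 2310, so P₁ = 154/3.
Back-substitute into (2): P₂ = (390 + 1×154/3) / 12 = 331/9.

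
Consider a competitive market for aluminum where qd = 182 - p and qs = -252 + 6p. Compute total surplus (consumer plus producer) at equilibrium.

Total surplus = 8400

Equilibrium: 182 - p = -252 + 6p gives p* = 62, q* = 120.
Demand choke price: p = 182; supply starts at p = 42.
CS = ½(182 − 62)(120) = 7200; PS = ½(62 − 42)(120) = 1200.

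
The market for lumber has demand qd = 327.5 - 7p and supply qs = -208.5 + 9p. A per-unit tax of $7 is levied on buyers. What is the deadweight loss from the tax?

Pre-tax equilibrium: p* = 33.5, q* = 93.
Tax on buyers shifts demand to qd = 327.5 − 7(p + 7) = 278.5 - 7p.
278.5 - 7p = -208.5 + 9p gives seller price ps = 30.4375; buyers pay pb = 30.4375 + 7 = 37.4375.
New quantity: q = 327.5 − 7(37.4375) = 65.4375.
DWL = ½ × 7 × (93 − 65.4375) = 96.46875.

Deadweight loss = 96.46875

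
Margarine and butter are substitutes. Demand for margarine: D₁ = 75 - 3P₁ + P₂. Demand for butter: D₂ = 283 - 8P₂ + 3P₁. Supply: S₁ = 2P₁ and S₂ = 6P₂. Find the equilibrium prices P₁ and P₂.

Market 1: 75 - 3P₁ + P₂ = 2P₁ → 5P₁ - P₂ = 75.
Market 2: 14P₂ - 3P₁ = 283.
Eliminating P₂: 14×(1) + 1×(2) gives 67P₁ = 1333, so P₁ = 1333/67.
Back-substitute into (2): P₂ = (283 + 3×1333/67) / 14 = 1640/67.

P₁ = 1333/67, P₂ = 1640/67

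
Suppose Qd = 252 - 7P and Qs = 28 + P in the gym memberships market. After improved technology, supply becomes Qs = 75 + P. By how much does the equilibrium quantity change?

Original equilibrium: P* = 28, Q* = 56.
New equilibrium: 252 - 7P = 75 + P, so 177 = 8P and P' = 22.125; Q' = 252 − 7(22.125) = 97.125.
Change in quantity: 97.125 − 56 = 41.125.

ΔQ = 41.125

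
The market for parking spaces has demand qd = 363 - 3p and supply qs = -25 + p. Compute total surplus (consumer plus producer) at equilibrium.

Total surplus = 3456

Equilibrium: 363 - 3p = -25 + p gives p* = 97, q* = 72.
Demand choke price: p = 121; supply starts at p = 25.
CS = ½(121 − 97)(72) = 864; PS = ½(97 − 25)(72) = 2592.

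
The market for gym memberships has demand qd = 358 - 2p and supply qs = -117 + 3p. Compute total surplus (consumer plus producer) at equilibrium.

Total surplus = 11760

Equilibrium: 358 - 2p = -117 + 3p gives p* = 95, q* = 168.
Demand choke price: p = 179; supply starts at p = 39.
CS = ½(179 − 95)(168) = 7056; PS = ½(95 − 39)(168) = 4704.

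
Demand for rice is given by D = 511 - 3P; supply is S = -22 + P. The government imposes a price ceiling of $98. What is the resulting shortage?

Shortage = 141

Equilibrium price would be P* = 133.25, so the ceiling at 98 binds.
At P = 98: D = 511 − 3(98) = 217, S = -22 + 1(98) = 76.
Shortage = 217 − 76 = 141.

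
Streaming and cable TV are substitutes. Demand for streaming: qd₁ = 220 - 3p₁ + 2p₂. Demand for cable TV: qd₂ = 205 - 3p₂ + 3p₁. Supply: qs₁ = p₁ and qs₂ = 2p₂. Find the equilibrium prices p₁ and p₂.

p₁ = 755/7, p₂ = 740/7

Market 1: 220 - 3p₁ + 2p₂ = p₁ → 4p₁ - 2p₂ = 220.
Market 2: 5p₂ - 3p₁ = 205.
Eliminating p₂: 5×(1) + 2×(2) gives 14p₁ = 1510, so p₁ = 755/7.
Back-substitute into (2): p₂ = (205 + 3×755/7) / 5 = 740/7.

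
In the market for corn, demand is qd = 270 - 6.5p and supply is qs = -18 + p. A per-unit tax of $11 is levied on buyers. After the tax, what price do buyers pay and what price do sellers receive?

Pre-tax equilibrium: p* = 38.4, q* = 20.4.
Tax on buyers shifts demand to qd = 270 − 6.5(p + 11) = 198.5 - 6.5p.
198.5 - 6.5p = -18 + p gives seller price ps = 433/15; buyers pay pb = 433/15 + 11 = 598/15.
New quantity: q = 270 − 6.5(598/15) = 163/15.

Buyers pay 598/15, sellers receive 433/15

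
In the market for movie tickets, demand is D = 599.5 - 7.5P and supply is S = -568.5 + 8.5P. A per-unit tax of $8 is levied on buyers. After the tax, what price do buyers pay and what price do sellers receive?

Buyers pay $77.25, sellers receive $69.25

Pre-tax equilibrium: P* = 73, Q* = 52.
Tax on buyers shifts demand to D = 599.5 − 7.5(P + 8) = 539.5 - 7.5P.
539.5 - 7.5P = -568.5 + 8.5P gives seller price Ps = 69.25; buyers pay Pb = 69.25 + 8 = 77.25.
New quantity: Q = 599.5 − 7.5(77.25) = 20.125.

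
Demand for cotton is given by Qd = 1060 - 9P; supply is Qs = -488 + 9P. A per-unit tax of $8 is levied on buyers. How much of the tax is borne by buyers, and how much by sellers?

Buyers bear $4, sellers bear $4

Pre-tax equilibrium: P* = 86, Q* = 286.
Tax on buyers shifts demand to Qd = 1060 − 9(P + 8) = 988 - 9P.
988 - 9P = -488 + 9P gives seller price Ps = 82; buyers pay Pb = 82 + 8 = 90.
New quantity: Q = 1060 − 9(90) = 250.
Buyer burden = 90 − 86 = 4; seller burden = 86 − 82 = 4.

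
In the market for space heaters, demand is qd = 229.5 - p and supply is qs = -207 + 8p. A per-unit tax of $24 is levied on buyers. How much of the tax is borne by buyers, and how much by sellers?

Pre-tax equilibrium: p* = 48.5, q* = 181.
Tax on buyers shifts demand to qd = 229.5 − 1(p + 24) = 205.5 - p.
205.5 - p = -207 + 8p gives seller price ps = 275/6; buyers pay pb = 275/6 + 24 = 419/6.
New quantity: q = 229.5 − 1(419/6) = 479/3.
Buyer burden = 419/6 − 48.5 = 64/3; seller burden = 48.5 − 275/6 = 8/3.

Buyers bear 64/3, sellers bear 8/3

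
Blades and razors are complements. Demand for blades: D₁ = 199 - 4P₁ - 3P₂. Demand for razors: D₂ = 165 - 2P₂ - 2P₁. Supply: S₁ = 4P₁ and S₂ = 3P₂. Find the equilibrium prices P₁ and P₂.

Market 1: 199 - 4P₁ - 3P₂ = 4P₁ → 8P₁ + 3P₂ = 199.
Market 2: 5P₂ + 2P₁ = 165.
Eliminating P₂: 5×(1) − 3×(2) gives 34P₁ = 500, so P₁ = 250/17.
Back-substitute into (2): P₂ = (165 − 2×250/17) / 5 = 461/17.

P₁ = 250/17, P₂ = 461/17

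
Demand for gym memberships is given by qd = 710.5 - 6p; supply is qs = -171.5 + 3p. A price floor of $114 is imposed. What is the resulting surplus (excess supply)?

Surplus = 144

Equilibrium price would be p* = 98, so the floor at 114 binds.
At p = 114: qd = 26.5, qs = 170.5.
Surplus = 170.5 − 26.5 = 144.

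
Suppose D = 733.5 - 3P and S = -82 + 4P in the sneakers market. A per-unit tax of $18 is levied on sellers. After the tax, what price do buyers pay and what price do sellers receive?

Pre-tax equilibrium: P* = 116.5, Q* = 384.
Tax on sellers shifts supply to S = -82 + 4(P − 18) = -154 + 4P.
733.5 - 3P = -154 + 4P gives buyer price Pb = 1775/14; sellers receive Ps = 1775/14 − 18 = 1523/14.
New quantity: Q = 733.5 − 3(1775/14) = 2472/7.

Buyers pay 1775/14, sellers receive 1523/14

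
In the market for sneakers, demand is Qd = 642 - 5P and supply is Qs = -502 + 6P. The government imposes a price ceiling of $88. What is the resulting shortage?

Shortage = 176

Equilibrium price would be P* = 104, so the ceiling at 88 binds.
At P = 88: Qd = 642 − 5(88) = 202, Qs = -502 + 6(88) = 26.
Shortage = 202 − 26 = 176.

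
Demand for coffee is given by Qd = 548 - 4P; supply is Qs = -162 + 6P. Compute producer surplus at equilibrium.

Equilibrium: 548 - 4P = -162 + 6P gives P* = 71, Q* = 264.
Supply starts at P = 27 (where Qs = 0).
PS = ½(71 − 27)(264) = 5808.

Producer surplus = 5808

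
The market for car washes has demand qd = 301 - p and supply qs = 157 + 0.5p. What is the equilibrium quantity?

Set qd = qs: 301 - p = 157 + 0.5p.
144 = 1.5p, so p* = 96.
q* = 301 − 1(96) = 205.

q* = 205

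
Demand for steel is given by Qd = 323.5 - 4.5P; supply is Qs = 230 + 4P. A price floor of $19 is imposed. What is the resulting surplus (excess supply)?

Surplus = 68

Equilibrium price would be P* = 11, so the floor at 19 binds.
At P = 19: Qd = 238, Qs = 306.
Surplus = 306 − 238 = 68.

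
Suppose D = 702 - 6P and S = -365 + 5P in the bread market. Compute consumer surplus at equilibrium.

Consumer surplus = 1200

Equilibrium: 702 - 6P = -365 + 5P gives P* = 97, Q* = 120.
Demand choke price (D = 0): P = 117.
CS = ½(117 − 97)(120) = 1200.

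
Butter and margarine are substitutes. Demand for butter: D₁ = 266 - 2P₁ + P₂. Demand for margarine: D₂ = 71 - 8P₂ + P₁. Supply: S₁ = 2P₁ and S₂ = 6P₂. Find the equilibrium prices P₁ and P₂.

P₁ = 69, P₂ = 10

Market 1: 266 - 2P₁ + P₂ = 2P₁ → 4P₁ - P₂ = 266.
Market 2: 14P₂ - P₁ = 71.
Eliminating P₂: 14×(1) + 1×(2) gives 55P₁ = 3795, so P₁ = 69.
Back-substitute into (2): P₂ = (71 + 1×69) / 14 = 10.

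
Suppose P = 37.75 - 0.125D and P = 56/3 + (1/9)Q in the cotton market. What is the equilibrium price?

P* = 470/17

Set the two price expressions equal: 37.75 - 0.125Q = 56/3 + (1/9)Q.
229/12 = (17/72)Q, so Q* = 1374/17.
P* = 37.75 − (0.125)(1374/17) = 470/17.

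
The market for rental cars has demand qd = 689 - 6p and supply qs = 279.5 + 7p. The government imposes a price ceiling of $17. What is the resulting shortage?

Shortage = 188.5

Equilibrium price would be p* = 31.5, so the ceiling at 17 binds.
At p = 17: qd = 689 − 6(17) = 587, qs = 279.5 + 7(17) = 398.5.
Shortage = 587 − 398.5 = 188.5.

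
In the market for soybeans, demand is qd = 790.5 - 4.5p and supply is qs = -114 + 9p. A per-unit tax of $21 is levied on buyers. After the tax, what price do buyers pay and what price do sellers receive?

Buyers pay $81, sellers receive $60

Pre-tax equilibrium: p* = 67, q* = 489.
Tax on buyers shifts demand to qd = 790.5 − 4.5(p + 21) = 696 - 4.5p.
696 - 4.5p = -114 + 9p gives seller price ps = 60; buyers pay pb = 60 + 21 = 81.
New quantity: q = 790.5 − 4.5(81) = 426.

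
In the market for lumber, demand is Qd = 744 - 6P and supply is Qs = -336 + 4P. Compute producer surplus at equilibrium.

Equilibrium: 744 - 6P = -336 + 4P gives P* = 108, Q* = 96.
Supply starts at P = 84 (where Qs = 0).
PS = ½(108 − 84)(96) = 1152.

Producer surplus = 1152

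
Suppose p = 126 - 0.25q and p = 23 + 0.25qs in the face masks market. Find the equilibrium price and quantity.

Set the two price expressions equal: 126 - 0.25q = 23 + 0.25q.
103 = 0.5q, so q* = 206.
p* = 126 − (0.25)(206) = 74.5.

p* = 74.5, q* = 206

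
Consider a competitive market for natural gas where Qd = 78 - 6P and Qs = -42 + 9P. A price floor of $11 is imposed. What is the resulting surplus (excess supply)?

Surplus = 45

Equilibrium price would be P* = 8, so the floor at 11 binds.
At P = 11: Qd = 12, Qs = 57.
Surplus = 57 − 12 = 45.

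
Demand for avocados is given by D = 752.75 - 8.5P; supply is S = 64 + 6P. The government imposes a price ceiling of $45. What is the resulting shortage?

Shortage = 36.25

Equilibrium price would be P* = 47.5, so the ceiling at 45 binds.
At P = 45: D = 752.75 − 8.5(45) = 370.25, S = 64 + 6(45) = 334.
Shortage = 370.25 − 334 = 36.25.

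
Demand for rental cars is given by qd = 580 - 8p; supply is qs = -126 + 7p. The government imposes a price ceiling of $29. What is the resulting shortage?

Shortage = 271

Equilibrium price would be p* = 706/15, so the ceiling at 29 binds.
At p = 29: qd = 580 − 8(29) = 348, qs = -126 + 7(29) = 77.
Shortage = 348 − 77 = 271.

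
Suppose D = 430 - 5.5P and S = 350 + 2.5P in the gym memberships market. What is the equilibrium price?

P* = 10

Set D = S: 430 - 5.5P = 350 + 2.5P.
80 = 8P, so P* = 10.
Q* = 430 − 5.5(10) = 375.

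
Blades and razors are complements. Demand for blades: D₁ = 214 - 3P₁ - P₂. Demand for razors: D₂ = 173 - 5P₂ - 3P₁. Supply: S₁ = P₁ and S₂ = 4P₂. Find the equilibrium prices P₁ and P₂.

P₁ = 1753/33, P₂ = 50/33

Market 1: 214 - 3P₁ - P₂ = P₁ → 4P₁ + P₂ = 214.
Market 2: 9P₂ + 3P₁ = 173.
Eliminating P₂: 9×(1) − 1×(2) gives 33P₁ = 1753, so P₁ = 1753/33.
Back-substitute into (2): P₂ = (173 − 3×1753/33) / 9 = 50/33.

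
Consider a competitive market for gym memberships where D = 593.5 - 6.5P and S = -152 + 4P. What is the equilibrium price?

P* = 71

Set D = S: 593.5 - 6.5P = -152 + 4P.
745.5 = 10.5P, so P* = 71.
Q* = 593.5 − 6.5(71) = 132.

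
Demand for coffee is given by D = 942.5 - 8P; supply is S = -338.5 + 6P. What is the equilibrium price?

P* = 91.5

Set D = S: 942.5 - 8P = -338.5 + 6P.
1281 = 14P, so P* = 91.5.
Q* = 942.5 − 8(91.5) = 210.5.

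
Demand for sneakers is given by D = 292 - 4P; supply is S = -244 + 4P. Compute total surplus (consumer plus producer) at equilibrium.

Equilibrium: 292 - 4P = -244 + 4P gives P* = 67, Q* = 24.
Demand choke price: P = 73; supply starts at P = 61.
CS = ½(73 − 67)(24) = 72; PS = ½(67 − 61)(24) = 72.

Total surplus = 144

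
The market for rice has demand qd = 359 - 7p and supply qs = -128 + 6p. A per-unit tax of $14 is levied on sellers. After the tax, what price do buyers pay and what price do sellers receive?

Buyers pay 571/13, sellers receive 389/13

Pre-tax equilibrium: p* = 487/13, q* = 1258/13.
Tax on sellers shifts supply to qs = -128 + 6(p − 14) = -212 + 6p.
359 - 7p = -212 + 6p gives buyer price pb = 571/13; sellers receive ps = 571/13 − 14 = 389/13.
New quantity: q = 359 − 7(571/13) = 670/13.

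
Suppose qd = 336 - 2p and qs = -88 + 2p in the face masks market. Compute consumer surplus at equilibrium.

Consumer surplus = 3844

Equilibrium: 336 - 2p = -88 + 2p gives p* = 106, q* = 124.
Demand choke price (qd = 0): p = 168.
CS = ½(168 − 106)(124) = 3844.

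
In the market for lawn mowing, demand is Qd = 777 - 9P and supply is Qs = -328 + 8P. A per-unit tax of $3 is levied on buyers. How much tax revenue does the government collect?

Pre-tax equilibrium: P* = 65, Q* = 192.
Tax on buyers shifts demand to Qd = 777 − 9(P + 3) = 750 - 9P.
750 - 9P = -328 + 8P gives seller price Ps = 1078/17; buyers pay Pb = 1078/17 + 3 = 1129/17.
New quantity: Q = 777 − 9(1129/17) = 3048/17.
Revenue = 3 × 3048/17 = 9144/17.

Tax revenue = 9144/17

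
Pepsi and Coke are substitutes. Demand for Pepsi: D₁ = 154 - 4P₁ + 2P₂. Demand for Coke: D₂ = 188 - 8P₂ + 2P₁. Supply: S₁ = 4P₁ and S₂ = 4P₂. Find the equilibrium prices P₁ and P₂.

Market 1: 154 - 4P₁ + 2P₂ = 4P₁ → 8P₁ - 2P₂ = 154.
Market 2: 12P₂ - 2P₁ = 188.
Eliminating P₂: 12×(1) + 2×(2) gives 92P₁ = 2224, so P₁ = 556/23.
Back-substitute into (2): P₂ = (188 + 2×556/23) / 12 = 453/23.

P₁ = 556/23, P₂ = 453/23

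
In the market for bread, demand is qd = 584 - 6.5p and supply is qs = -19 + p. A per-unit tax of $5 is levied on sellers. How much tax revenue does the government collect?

Pre-tax equilibrium: p* = 80.4, q* = 61.4.
Tax on sellers shifts supply to qs = -19 + 1(p − 5) = -24 + p.
584 - 6.5p = -24 + p gives buyer price pb = 1216/15; sellers receive ps = 1216/15 − 5 = 1141/15.
New quantity: q = 584 − 6.5(1216/15) = 856/15.
Revenue = 5 × 856/15 = 856/3.

Tax revenue = 856/3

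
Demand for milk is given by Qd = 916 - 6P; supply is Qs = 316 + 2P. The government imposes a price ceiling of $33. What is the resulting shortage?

Equilibrium price would be P* = 75, so the ceiling at 33 binds.
At P = 33: Qd = 916 − 6(33) = 718, Qs = 316 + 2(33) = 382.
Shortage = 718 − 382 = 336.

Shortage = 336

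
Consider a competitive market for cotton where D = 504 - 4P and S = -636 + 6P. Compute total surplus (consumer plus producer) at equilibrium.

Total surplus = 480

Equilibrium: 504 - 4P = -636 + 6P gives P* = 114, Q* = 48.
Demand choke price: P = 126; supply starts at P = 106.
CS = ½(126 − 114)(48) = 288; PS = ½(114 − 106)(48) = 192.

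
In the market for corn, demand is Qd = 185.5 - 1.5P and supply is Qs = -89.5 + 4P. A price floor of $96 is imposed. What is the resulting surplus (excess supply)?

Surplus = 253

Equilibrium price would be P* = 50, so the floor at 96 binds.
At P = 96: Qd = 41.5, Qs = 294.5.
Surplus = 294.5 − 41.5 = 253.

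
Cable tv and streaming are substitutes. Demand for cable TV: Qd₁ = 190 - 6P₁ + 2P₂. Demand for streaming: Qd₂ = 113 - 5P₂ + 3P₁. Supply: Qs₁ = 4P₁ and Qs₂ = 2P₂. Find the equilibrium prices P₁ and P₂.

Market 1: 190 - 6P₁ + 2P₂ = 4P₁ → 10P₁ - 2P₂ = 190.
Market 2: 7P₂ - 3P₁ = 113.
Eliminating P₂: 7×(1) + 2×(2) gives 64P₁ = 1556, so P₁ = 24.3125.
Back-substitute into (2): P₂ = (113 + 3×24.3125) / 7 = 26.5625.

P₁ = 24.3125, P₂ = 26.5625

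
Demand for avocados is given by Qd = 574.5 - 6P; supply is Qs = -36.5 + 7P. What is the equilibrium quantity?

Q* = 292.5

Set Qd = Qs: 574.5 - 6P = -36.5 + 7P.
611 = 13P, so P* = 47.
Q* = 574.5 − 6(47) = 292.5.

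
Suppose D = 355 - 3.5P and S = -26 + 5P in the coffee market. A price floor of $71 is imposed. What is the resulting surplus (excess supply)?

Equilibrium price would be P* = 762/17, so the floor at 71 binds.
At P = 71: D = 106.5, S = 329.
Surplus = 329 − 106.5 = 222.5.

Surplus = 222.5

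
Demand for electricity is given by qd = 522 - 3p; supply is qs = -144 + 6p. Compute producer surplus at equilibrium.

Equilibrium: 522 - 3p = -144 + 6p gives p* = 74, q* = 300.
Supply starts at p = 24 (where qs = 0).
PS = ½(74 − 24)(300) = 7500.

Producer surplus = 7500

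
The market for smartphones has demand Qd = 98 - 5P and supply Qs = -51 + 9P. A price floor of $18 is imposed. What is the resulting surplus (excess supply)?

Surplus = 103

Equilibrium price would be P* = 149/14, so the floor at 18 binds.
At P = 18: Qd = 8, Qs = 111.
Surplus = 111 − 8 = 103.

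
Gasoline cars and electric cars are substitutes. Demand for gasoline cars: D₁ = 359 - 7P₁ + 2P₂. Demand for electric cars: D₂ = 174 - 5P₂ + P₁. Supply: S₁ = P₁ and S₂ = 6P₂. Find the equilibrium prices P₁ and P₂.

P₁ = 4297/86, P₂ = 1751/86

Market 1: 359 - 7P₁ + 2P₂ = P₁ → 8P₁ - 2P₂ = 359.
Market 2: 11P₂ - P₁ = 174.
Eliminating P₂: 11×(1) + 2×(2) gives 86P₁ = 4297, so P₁ = 4297/86.
Back-substitute into (2): P₂ = (174 + 1×4297/86) / 11 = 1751/86.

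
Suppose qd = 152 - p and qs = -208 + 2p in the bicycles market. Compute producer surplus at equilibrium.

Producer surplus = 256

Equilibrium: 152 - p = -208 + 2p gives p* = 120, q* = 32.
Supply starts at p = 104 (where qs = 0).
PS = ½(120 − 104)(32) = 256.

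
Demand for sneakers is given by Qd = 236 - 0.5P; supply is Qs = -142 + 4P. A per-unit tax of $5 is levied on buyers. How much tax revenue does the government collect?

Tax revenue = 8630/9

Pre-tax equilibrium: P* = 84, Q* = 194.
Tax on buyers shifts demand to Qd = 236 − 0.5(P + 5) = 233.5 - 0.5P.
233.5 - 0.5P = -142 + 4P gives seller price Ps = 751/9; buyers pay Pb = 751/9 + 5 = 796/9.
New quantity: Q = 236 − 0.5(796/9) = 1726/9.
Revenue = 5 × 1726/9 = 8630/9.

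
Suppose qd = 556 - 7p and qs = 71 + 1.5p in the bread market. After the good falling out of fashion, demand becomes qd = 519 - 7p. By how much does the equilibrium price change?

Δp = -74/17

Original equilibrium: p* = 970/17, q* = 2662/17.
New equilibrium: 519 - 7p = 71 + 1.5p, so 448 = 8.5p and p' = 896/17; q' = 519 − 7(896/17) = 2551/17.
Change in price: 896/17 − 970/17 = -74/17.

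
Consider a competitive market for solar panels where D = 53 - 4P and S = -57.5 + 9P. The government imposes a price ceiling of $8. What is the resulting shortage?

Shortage = 6.5

Equilibrium price would be P* = 8.5, so the ceiling at 8 binds.
At P = 8: D = 53 − 4(8) = 21, S = -57.5 + 9(8) = 14.5.
Shortage = 21 − 14.5 = 6.5.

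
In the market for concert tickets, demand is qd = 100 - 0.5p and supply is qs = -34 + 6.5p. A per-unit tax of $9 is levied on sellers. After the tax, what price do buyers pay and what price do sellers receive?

Pre-tax equilibrium: p* = 134/7, q* = 633/7.
Tax on sellers shifts supply to qs = -34 + 6.5(p − 9) = -92.5 + 6.5p.
100 - 0.5p = -92.5 + 6.5p gives buyer price pb = 27.5; sellers receive ps = 27.5 − 9 = 18.5.
New quantity: q = 100 − 0.5(27.5) = 86.25.

Buyers pay $27.5, sellers receive $18.5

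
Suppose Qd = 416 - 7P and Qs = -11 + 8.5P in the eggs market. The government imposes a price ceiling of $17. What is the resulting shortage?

Equilibrium price would be P* = 854/31, so the ceiling at 17 binds.
At P = 17: Qd = 416 − 7(17) = 297, Qs = -11 + 8.5(17) = 133.5.
Shortage = 297 − 133.5 = 163.5.

Shortage = 163.5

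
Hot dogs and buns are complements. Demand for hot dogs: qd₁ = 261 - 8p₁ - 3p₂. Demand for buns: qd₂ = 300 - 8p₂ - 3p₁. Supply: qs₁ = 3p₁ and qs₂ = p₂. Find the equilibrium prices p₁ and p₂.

p₁ = 16.1, p₂ = 839/30

Market 1: 261 - 8p₁ - 3p₂ = 3p₁ → 11p₁ + 3p₂ = 261.
Market 2: 9p₂ + 3p₁ = 300.
Eliminating p₂: 9×(1) − 3×(2) gives 90p₁ = 1449, so p₁ = 16.1.
Back-substitute into (2): p₂ = (300 − 3×16.1) / 9 = 839/30.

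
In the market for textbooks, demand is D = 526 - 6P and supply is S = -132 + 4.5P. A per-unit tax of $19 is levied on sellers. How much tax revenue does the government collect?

Tax revenue = 13452/7

Pre-tax equilibrium: P* = 188/3, Q* = 150.
Tax on sellers shifts supply to S = -132 + 4.5(P − 19) = -217.5 + 4.5P.
526 - 6P = -217.5 + 4.5P gives buyer price Pb = 1487/21; sellers receive Ps = 1487/21 − 19 = 1088/21.
New quantity: Q = 526 − 6(1487/21) = 708/7.
Revenue = 19 × 708/7 = 13452/7.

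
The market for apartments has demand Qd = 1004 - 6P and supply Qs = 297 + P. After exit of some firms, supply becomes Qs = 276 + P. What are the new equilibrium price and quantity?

P' = 104, Q' = 380

Original equilibrium: P* = 101, Q* = 398.
New equilibrium: 1004 - 6P = 276 + P, so 728 = 7P and P' = 104; Q' = 1004 − 6(104) = 380.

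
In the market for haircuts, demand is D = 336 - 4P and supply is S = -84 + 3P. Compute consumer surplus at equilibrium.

Consumer surplus = 1152

Equilibrium: 336 - 4P = -84 + 3P gives P* = 60, Q* = 96.
Demand choke price (D = 0): P = 84.
CS = ½(84 − 60)(96) = 1152.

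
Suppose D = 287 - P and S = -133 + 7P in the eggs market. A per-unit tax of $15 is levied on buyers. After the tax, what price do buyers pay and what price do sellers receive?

Buyers pay $65.625, sellers receive $50.625

Pre-tax equilibrium: P* = 52.5, Q* = 234.5.
Tax on buyers shifts demand to D = 287 − 1(P + 15) = 272 - P.
272 - P = -133 + 7P gives seller price Ps = 50.625; buyers pay Pb = 50.625 + 15 = 65.625.
New quantity: Q = 287 − 1(65.625) = 221.375.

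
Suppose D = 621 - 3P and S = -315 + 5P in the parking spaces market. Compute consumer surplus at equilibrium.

Consumer surplus = 12150

Equilibrium: 621 - 3P = -315 + 5P gives P* = 117, Q* = 270.
Demand choke price (D = 0): P = 207.
CS = ½(207 − 117)(270) = 12150.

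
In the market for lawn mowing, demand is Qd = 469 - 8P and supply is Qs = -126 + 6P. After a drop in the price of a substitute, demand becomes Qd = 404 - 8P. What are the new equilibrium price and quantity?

P' = 265/7, Q' = 708/7

Original equilibrium: P* = 42.5, Q* = 129.
New equilibrium: 404 - 8P = -126 + 6P, so 530 = 14P and P' = 265/7; Q' = 404 − 8(265/7) = 708/7.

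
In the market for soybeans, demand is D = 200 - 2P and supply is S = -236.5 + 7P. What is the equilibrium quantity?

Q* = 103

Set D = S: 200 - 2P = -236.5 + 7P.
436.5 = 9P, so P* = 48.5.
Q* = 200 − 2(48.5) = 103.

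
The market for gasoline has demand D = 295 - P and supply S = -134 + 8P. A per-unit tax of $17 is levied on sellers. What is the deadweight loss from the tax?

Deadweight loss = 1156/9

Pre-tax equilibrium: P* = 143/3, Q* = 742/3.
Tax on sellers shifts supply to S = -134 + 8(P − 17) = -270 + 8P.
295 - P = -270 + 8P gives buyer price Pb = 565/9; sellers receive Ps = 565/9 − 17 = 412/9.
New quantity: Q = 295 − 1(565/9) = 2090/9.
DWL = ½ × 17 × (742/3 − 2090/9) = 1156/9.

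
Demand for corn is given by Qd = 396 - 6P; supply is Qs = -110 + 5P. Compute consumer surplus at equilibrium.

Equilibrium: 396 - 6P = -110 + 5P gives P* = 46, Q* = 120.
Demand choke price (Qd = 0): P = 66.
CS = ½(66 − 46)(120) = 1200.

Consumer surplus = 1200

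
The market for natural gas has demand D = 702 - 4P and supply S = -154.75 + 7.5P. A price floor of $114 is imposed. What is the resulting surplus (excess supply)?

Equilibrium price would be P* = 74.5, so the floor at 114 binds.
At P = 114: D = 246, S = 700.25.
Surplus = 700.25 − 246 = 454.25.

Surplus = 454.25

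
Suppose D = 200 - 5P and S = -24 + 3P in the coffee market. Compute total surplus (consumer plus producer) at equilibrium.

Equilibrium: 200 - 5P = -24 + 3P gives P* = 28, Q* = 60.
Demand choke price: P = 40; supply starts at P = 8.
CS = ½(40 − 28)(60) = 360; PS = ½(28 − 8)(60) = 600.

Total surplus = 960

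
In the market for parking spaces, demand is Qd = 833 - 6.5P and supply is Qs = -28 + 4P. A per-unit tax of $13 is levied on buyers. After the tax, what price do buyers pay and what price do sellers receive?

Buyers pay 1826/21, sellers receive 1553/21

Pre-tax equilibrium: P* = 82, Q* = 300.
Tax on buyers shifts demand to Qd = 833 − 6.5(P + 13) = 748.5 - 6.5P.
748.5 - 6.5P = -28 + 4P gives seller price Ps = 1553/21; buyers pay Pb = 1553/21 + 13 = 1826/21.
New quantity: Q = 833 − 6.5(1826/21) = 5624/21.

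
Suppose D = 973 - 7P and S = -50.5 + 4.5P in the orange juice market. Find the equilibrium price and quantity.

P* = 89, Q* = 350

Set D = S: 973 - 7P = -50.5 + 4.5P.
1023.5 = 11.5P, so P* = 89.
Q* = 973 − 7(89) = 350.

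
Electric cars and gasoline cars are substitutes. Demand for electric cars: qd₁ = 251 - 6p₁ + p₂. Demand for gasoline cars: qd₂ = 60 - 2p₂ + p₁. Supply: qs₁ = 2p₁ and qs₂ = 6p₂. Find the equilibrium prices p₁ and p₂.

Market 1: 251 - 6p₁ + p₂ = 2p₁ → 8p₁ - p₂ = 251.
Market 2: 8p₂ - p₁ = 60.
Eliminating p₂: 8×(1) + 1×(2) gives 63p₁ = 2068, so p₁ = 2068/63.
Back-substitute into (2): p₂ = (60 + 1×2068/63) / 8 = 731/63.

p₁ = 2068/63, p₂ = 731/63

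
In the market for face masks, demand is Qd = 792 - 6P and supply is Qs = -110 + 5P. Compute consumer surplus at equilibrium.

Consumer surplus = 7500

Equilibrium: 792 - 6P = -110 + 5P gives P* = 82, Q* = 300.
Demand choke price (Qd = 0): P = 132.
CS = ½(132 − 82)(300) = 7500.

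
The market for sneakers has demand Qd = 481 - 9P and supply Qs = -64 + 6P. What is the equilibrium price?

Set Qd = Qs: 481 - 9P = -64 + 6P.
545 = 15P, so P* = 109/3.
Q* = 481 − 9(109/3) = 154.

P* = 109/3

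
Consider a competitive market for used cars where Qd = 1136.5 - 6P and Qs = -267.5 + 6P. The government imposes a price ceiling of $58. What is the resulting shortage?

Equilibrium price would be P* = 117, so the ceiling at 58 binds.
At P = 58: Qd = 1136.5 − 6(58) = 788.5, Qs = -267.5 + 6(58) = 80.5.
Shortage = 788.5 − 80.5 = 708.

Shortage = 708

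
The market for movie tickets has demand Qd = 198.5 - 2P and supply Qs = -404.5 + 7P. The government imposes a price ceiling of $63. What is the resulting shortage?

Shortage = 36

Equilibrium price would be P* = 67, so the ceiling at 63 binds.
At P = 63: Qd = 198.5 − 2(63) = 72.5, Qs = -404.5 + 7(63) = 36.5.
Shortage = 72.5 − 36.5 = 36.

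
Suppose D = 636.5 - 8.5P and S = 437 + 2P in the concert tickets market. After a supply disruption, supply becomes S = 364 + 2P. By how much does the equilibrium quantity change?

Original equilibrium: P* = 19, Q* = 475.
New equilibrium: 636.5 - 8.5P = 364 + 2P, so 272.5 = 10.5P and P' = 545/21; Q' = 636.5 − 8.5(545/21) = 8734/21.
Change in quantity: 8734/21 − 475 = -1241/21.

ΔQ = -1241/21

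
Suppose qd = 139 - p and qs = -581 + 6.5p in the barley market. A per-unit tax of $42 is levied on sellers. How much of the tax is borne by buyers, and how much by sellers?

Buyers bear $36.4, sellers bear $5.6

Pre-tax equilibrium: p* = 96, q* = 43.
Tax on sellers shifts supply to qs = -581 + 6.5(p − 42) = -854 + 6.5p.
139 - p = -854 + 6.5p gives buyer price pb = 132.4; sellers receive ps = 132.4 − 42 = 90.4.
New quantity: q = 139 − 1(132.4) = 6.6.
Buyer burden = 132.4 − 96 = 36.4; seller burden = 96 − 90.4 = 5.6.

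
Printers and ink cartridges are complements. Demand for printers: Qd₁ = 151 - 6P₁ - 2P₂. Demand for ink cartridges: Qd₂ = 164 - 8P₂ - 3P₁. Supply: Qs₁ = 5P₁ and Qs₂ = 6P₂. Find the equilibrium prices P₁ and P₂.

P₁ = 893/74, P₂ = 1351/148

Market 1: 151 - 6P₁ - 2P₂ = 5P₁ → 11P₁ + 2P₂ = 151.
Market 2: 14P₂ + 3P₁ = 164.
Eliminating P₂: 14×(1) − 2×(2) gives 148P₁ = 1786, so P₁ = 893/74.
Back-substitute into (2): P₂ = (164 − 3×893/74) / 14 = 1351/148.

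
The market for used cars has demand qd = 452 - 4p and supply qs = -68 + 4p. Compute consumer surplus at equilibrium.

Consumer surplus = 4608

Equilibrium: 452 - 4p = -68 + 4p gives p* = 65, q* = 192.
Demand choke price (qd = 0): p = 113.
CS = ½(113 − 65)(192) = 4608.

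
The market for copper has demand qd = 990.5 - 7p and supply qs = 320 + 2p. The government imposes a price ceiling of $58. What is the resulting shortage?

Equilibrium price would be p* = 74.5, so the ceiling at 58 binds.
At p = 58: qd = 990.5 − 7(58) = 584.5, qs = 320 + 2(58) = 436.
Shortage = 584.5 − 436 = 148.5.

Shortage = 148.5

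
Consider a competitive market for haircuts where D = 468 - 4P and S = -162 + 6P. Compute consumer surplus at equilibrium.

Equilibrium: 468 - 4P = -162 + 6P gives P* = 63, Q* = 216.
Demand choke price (D = 0): P = 117.
CS = ½(117 − 63)(216) = 5832.

Consumer surplus = 5832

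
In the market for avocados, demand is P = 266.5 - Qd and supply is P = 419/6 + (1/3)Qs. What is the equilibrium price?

P* = 119

Set the two price expressions equal: 266.5 - Q = 419/6 + (1/3)Q.
590/3 = (4/3)Q, so Q* = 147.5.
P* = 266.5 − (1)(147.5) = 119.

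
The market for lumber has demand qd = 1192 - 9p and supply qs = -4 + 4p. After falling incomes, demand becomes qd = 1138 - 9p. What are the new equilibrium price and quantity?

Original equilibrium: p* = 92, q* = 364.
New equilibrium: 1138 - 9p = -4 + 4p, so 1142 = 13p and p' = 1142/13; q' = 1138 − 9(1142/13) = 4516/13.

p' = 1142/13, q' = 4516/13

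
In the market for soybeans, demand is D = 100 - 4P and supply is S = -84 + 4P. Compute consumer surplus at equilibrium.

Consumer surplus = 8

Equilibrium: 100 - 4P = -84 + 4P gives P* = 23, Q* = 8.
Demand choke price (D = 0): P = 25.
CS = ½(25 − 23)(8) = 8.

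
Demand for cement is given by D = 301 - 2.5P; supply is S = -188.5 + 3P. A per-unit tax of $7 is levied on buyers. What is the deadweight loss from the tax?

Deadweight loss = 735/22

Pre-tax equilibrium: P* = 89, Q* = 78.5.
Tax on buyers shifts demand to D = 301 − 2.5(P + 7) = 283.5 - 2.5P.
283.5 - 2.5P = -188.5 + 3P gives seller price Ps = 944/11; buyers pay Pb = 944/11 + 7 = 1021/11.
New quantity: Q = 301 − 2.5(1021/11) = 1517/22.
DWL = ½ × 7 × (78.5 − 1517/22) = 735/22.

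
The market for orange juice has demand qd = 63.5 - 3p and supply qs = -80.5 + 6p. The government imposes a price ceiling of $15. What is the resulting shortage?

Equilibrium price would be p* = 16, so the ceiling at 15 binds.
At p = 15: qd = 63.5 − 3(15) = 18.5, qs = -80.5 + 6(15) = 9.5.
Shortage = 18.5 − 9.5 = 9.

Shortage = 9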